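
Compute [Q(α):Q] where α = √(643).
[Q(α):Q] = 2

[Q(α):Q] equals the degree of the minimal polynomial of α. Here α^2 = 643 and x^2 - 643 is irreducible (d = 643 is squarefree, ≠ 1, hence not a square), so deg(m_α) = 2. Thus [Q(α):Q] = 2.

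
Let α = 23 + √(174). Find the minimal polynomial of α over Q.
m_α(x) = x^2 - 46x + 355

From α - 23 = √(174), squaring gives (α - 23)^2 = 174, i.e. α^2 - 46α + 529 = 174, so α^2 - 46α + 355 = 0. The discriminant of x^2 - 46x + 355 is (-46)^2 - 4·(355) = 2116 - 1420 = 696, and 4·(174) is not a perfect square in Q since 174 is squarefree and ≠ 1. Hence x^2 - 46x + 355 is irreducible over Q and is the minimal polynomial of α.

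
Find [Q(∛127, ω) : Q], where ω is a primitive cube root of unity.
[Q(∛127, ω) : Q] = 6

[Q(∛127):Q] = 3 (min poly x^3 - 127, irreducible since 127 is not a perfect cube). [Q(ω):Q] = 2 (min poly x^2 + x + 1). Since Q(∛127) ⊂ R and ω ∉ R, we have ω ∉ Q(∛127), so x^2 + x + 1 remains irreducible over Q(∛127) and [Q(∛127, ω) : Q(∛127)] = 2. By the tower law, [Q(∛127, ω) : Q] = 3 · 2 = 6. (In fact Q(∛127, ω) is the splitting field of x^3 - 127 over Q.)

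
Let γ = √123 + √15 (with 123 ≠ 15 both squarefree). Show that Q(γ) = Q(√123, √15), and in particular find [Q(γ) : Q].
[Q(γ) : Q] = 4 (equivalently, Q(γ) = Q(√123, √15))

Obviously Q(γ) ⊆ Q(√123, √15), and [Q(√123, √15):Q] = 4 (since 123, 15 are distinct squarefree integers > 1 with 1845 not a perfect square). To show equality we compute the minimal polynomial of γ. From γ = √123 + √15: γ^2 = 123 + 2√(1845) + 15 = 138 + 2√(1845), so γ^2 - 138 = 2√(1845); squaring, (γ^2 - 138)^2 = 4·1845, i.e. γ^4 - 276γ^2 + 19044 - 7380 = 0, i.e. γ^4 - 276γ^2 + 11664 = 0. So γ is a root of x^4 - 276x^2 + 11664. This polynomial is irreducible over Q: it has no rational root (each ±√123 ± √15 is irrational), and any factorization into two quadratics over Q would force √(1845) ∈ Q (pairing opposite roots) or √123, √15 ∈ Q (other pairings), all impossible. Hence [Q(γ):Q] = 4 = [Q(√123, √15):Q], so Q(γ) = Q(√123, √15).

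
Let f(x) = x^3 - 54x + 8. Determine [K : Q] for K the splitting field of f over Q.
[K : Q] = 6

By the rational root test, any rational root of the monic integer polynomial f(x) = x^3 - 54x + 8 must be an integer dividing the constant term 8, i.e. one of ±{1, 2, 4, 8}. Evaluating: f(1) = -45, f(-1) = 61, f(2) = -92, f(-2) = 108, f(4) = -144, f(-4) = 160, f(8) = 88, f(-8) = -72; none is 0, so f has no rational root and is therefore irreducible over Q (a cubic with no linear factor over a field is irreducible). For an irreducible cubic, the Galois group is A_3 or S_3 according as the discriminant disc(f) = -4a^3 - 27b^2 = -4·(-54)^3 - 27·(8)^2 = 628128 is or is not a square in Q. Here disc(f) = 628128 is not a perfect square in Q, so the Galois group of f over Q is not contained in A_3 and must be all of S_3. The splitting field has degree |S_3| = 6 over Q, so [K : Q] = 6.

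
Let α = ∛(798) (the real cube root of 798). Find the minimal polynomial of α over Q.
m_α(x) = x^3 - 798

α satisfies α^3 = 798, so x^3 - 798 annihilates α. By the rational root test, a rational root p/q (in lowest terms) of x^3 - 798 would satisfy p^3 = 798 q^3, forcing q = 1 and p^3 = 798; but 798 is not a perfect cube, contradiction. A monic cubic over Q with no rational root is irreducible (any nontrivial factorization would include a linear factor). Hence x^3 - 798 is the minimal polynomial of α, and in particular [Q(α):Q] = 3.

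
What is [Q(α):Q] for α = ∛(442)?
[Q(α):Q] = 3

The minimal polynomial of α is x^3 - 442, irreducible over Q since 442 is not a perfect cube (so x^3 - 442 has no rational root). Hence [Q(α):Q] = deg(m_α) = 3.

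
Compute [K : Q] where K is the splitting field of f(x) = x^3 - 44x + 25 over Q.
[K : Q] = 6

By the rational root test, any rational root of the monic integer polynomial f(x) = x^3 - 44x + 25 must be an integer dividing the constant term 25, i.e. one of ±{1, 5, 25}. Evaluating: f(1) = -18, f(-1) = 68, f(5) = -70, f(-5) = 120, f(25) = 14550, f(-25) = -14500; none is 0, so f has no rational root and is therefore irreducible over Q (a cubic with no linear factor over a field is irreducible). For an irreducible cubic, the Galois group is A_3 or S_3 according as the discriminant disc(f) = -4a^3 - 27b^2 = -4·(-44)^3 - 27·(25)^2 = 323861 is or is not a square in Q. Here disc(f) = 323861 is not a perfect square in Q, so the Galois group of f over Q is not contained in A_3 and must be all of S_3. The splitting field has degree |S_3| = 6 over Q, so [K : Q] = 6.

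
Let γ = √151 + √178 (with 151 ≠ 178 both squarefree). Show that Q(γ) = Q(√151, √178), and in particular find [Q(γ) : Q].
[Q(γ) : Q] = 4 (equivalently, Q(γ) = Q(√151, √178))

Obviously Q(γ) ⊆ Q(√151, √178), and [Q(√151, √178):Q] = 4 (since 151, 178 are distinct squarefree integers > 1 with 26878 not a perfect square). To show equality we compute the minimal polynomial of γ. From γ = √151 + √178: γ^2 = 151 + 2√(26878) + 178 = 329 + 2√(26878), so γ^2 - 329 = 2√(26878); squaring, (γ^2 - 329)^2 = 4·26878, i.e. γ^4 - 658γ^2 + 108241 - 107512 = 0, i.e. γ^4 - 658γ^2 + 729 = 0. So γ is a root of x^4 - 658x^2 + 729. This polynomial is irreducible over Q: it has no rational root (each ±√151 ± √178 is irrational), and any factorization into two quadratics over Q would force √(26878) ∈ Q (pairing opposite roots) or √151, √178 ∈ Q (other pairings), all impossible. Hence [Q(γ):Q] = 4 = [Q(√151, √178):Q], so Q(γ) = Q(√151, √178).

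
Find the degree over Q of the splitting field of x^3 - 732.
[K : Q] = 6

The roots of x^3 - 732 are ∛732, ω∛732, ω^2∛732 where ω = e^(2πi/3) is a primitive cube root of unity, so K = Q(∛732, ω). Now [Q(∛732):Q] = 3 (since 732 is not a perfect cube, x^3 - 732 is irreducible) and [Q(ω):Q] = 2. Both 2 and 3 divide [K:Q], and [K:Q] ≤ 3·2 = 6, so [K:Q] = 6. (Equivalently: Q(∛732) ⊂ R but ω ∉ R, so [K : Q(∛732)] = 2.)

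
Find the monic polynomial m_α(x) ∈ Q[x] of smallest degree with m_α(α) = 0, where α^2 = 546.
m_α(x) = x^2 - 546

α satisfies α^2 - 546 = 0, so x^2 - 546 annihilates α. Since d = 546 is squarefree and ≠ 1, it is not a perfect square in Q, so x^2 - 546 has no rational root and is therefore irreducible over Q (a degree-2 polynomial over a field is irreducible iff it has no root). Hence m_α(x) = x^2 - 546.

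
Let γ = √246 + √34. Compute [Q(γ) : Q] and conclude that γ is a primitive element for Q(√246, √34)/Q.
[Q(γ) : Q] = 4 (equivalently, Q(γ) = Q(√246, √34))

Obviously Q(γ) ⊆ Q(√246, √34), and [Q(√246, √34):Q] = 4 (since 246, 34 are distinct squarefree integers > 1 with 8364 not a perfect square). To show equality we compute the minimal polynomial of γ. From γ = √246 + √34: γ^2 = 246 + 2√(8364) + 34 = 280 + 2√(8364), so γ^2 - 280 = 2√(8364); squaring, (γ^2 - 280)^2 = 4·8364, i.e. γ^4 - 560γ^2 + 78400 - 33456 = 0, i.e. γ^4 - 560γ^2 + 44944 = 0. So γ is a root of x^4 - 560x^2 + 44944. This polynomial is irreducible over Q: it has no rational root (each ±√246 ± √34 is irrational), and any factorization into two quadratics over Q would force √(8364) ∈ Q (pairing opposite roots) or √246, √34 ∈ Q (other pairings), all impossible. Hence [Q(γ):Q] = 4 = [Q(√246, √34):Q], so Q(γ) = Q(√246, √34).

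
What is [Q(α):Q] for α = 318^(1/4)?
[Q(α):Q] = 4

α is a root of x^4 - 318. By Eisenstein's criterion at the prime p = 2 (which divides the constant term 318 but p^2 = 4 does not, since 318 is squarefree), x^4 - 318 is irreducible over Q. Hence [Q(α):Q] = 4.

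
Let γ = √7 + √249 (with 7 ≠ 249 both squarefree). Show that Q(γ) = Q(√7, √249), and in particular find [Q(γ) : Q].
[Q(γ) : Q] = 4 (equivalently, Q(γ) = Q(√7, √249))

Obviously Q(γ) ⊆ Q(√7, √249), and [Q(√7, √249):Q] = 4 (since 7, 249 are distinct squarefree integers > 1 with 1743 not a perfect square). To show equality we compute the minimal polynomial of γ. From γ = √7 + √249: γ^2 = 7 + 2√(1743) + 249 = 256 + 2√(1743), so γ^2 - 256 = 2√(1743); squaring, (γ^2 - 256)^2 = 4·1743, i.e. γ^4 - 512γ^2 + 65536 - 6972 = 0, i.e. γ^4 - 512γ^2 + 58564 = 0. So γ is a root of x^4 - 512x^2 + 58564. This polynomial is irreducible over Q: it has no rational root (each ±√7 ± √249 is irrational), and any factorization into two quadratics over Q would force √(1743) ∈ Q (pairing opposite roots) or √7, √249 ∈ Q (other pairings), all impossible. Hence [Q(γ):Q] = 4 = [Q(√7, √249):Q], so Q(γ) = Q(√7, √249).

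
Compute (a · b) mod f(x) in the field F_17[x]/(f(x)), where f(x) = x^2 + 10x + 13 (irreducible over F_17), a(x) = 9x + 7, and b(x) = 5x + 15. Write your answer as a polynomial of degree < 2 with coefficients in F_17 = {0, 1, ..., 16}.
a · b ≡ 9x + 13 (mod f(x))

Multiply in F_17[x]: a(x)·b(x) = (9x + 7)·(5x + 15) = 11x^2 + 3. This has degree ≥ 2, so divide by f(x) over F_17: 11x^2 + 3 = (11)·(x^2 + 10x + 13) + (9x + 13). Hence a·b ≡ 9x + 13 (mod f). (F_17[x]/(f) is a field with 17^2 = 289 elements since f is irreducible of degree 2.)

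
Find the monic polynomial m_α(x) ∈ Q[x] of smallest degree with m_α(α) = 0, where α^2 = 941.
m_α(x) = x^2 - 941

α satisfies α^2 - 941 = 0, so x^2 - 941 annihilates α. Since d = 941 is squarefree and ≠ 1, it is not a perfect square in Q, so x^2 - 941 has no rational root and is therefore irreducible over Q (a degree-2 polynomial over a field is irreducible iff it has no root). Hence m_α(x) = x^2 - 941.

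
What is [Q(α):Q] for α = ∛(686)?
[Q(α):Q] = 3

The minimal polynomial of α is x^3 - 686, irreducible over Q since 686 is not a perfect cube (so x^3 - 686 has no rational root). Hence [Q(α):Q] = deg(m_α) = 3.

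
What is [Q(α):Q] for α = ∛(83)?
[Q(α):Q] = 3

The minimal polynomial of α is x^3 - 83, irreducible over Q since 83 is not a perfect cube (so x^3 - 83 has no rational root). Hence [Q(α):Q] = deg(m_α) = 3.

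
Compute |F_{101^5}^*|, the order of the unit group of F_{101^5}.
|F_{101^5}^*| = 10510100500

F_{101^5} has 101^5 = 10510100501 elements; its multiplicative group consists of all nonzero elements, so |F_{101^5}^*| = 10510100501 - 1 = 10510100500. (It is cyclic since any finite subgroup of the multiplicative group of a field is cyclic.)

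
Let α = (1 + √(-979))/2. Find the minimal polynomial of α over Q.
m_α(x) = x^2 - x + 245

From 2α - 1 = √(-979), squaring gives (2α - 1)^2 = -979, i.e. 4α^2 - 4α + 1 = -979, so α^2 - α + (1 + 979)/4 = 0. Since -979 ≡ 1 (mod 4), (1 + 979)/4 = 245 ∈ Z. The polynomial x^2 - x + 245 has discriminant 1 - 4·(245) = -979, which is not a perfect square in Q (d = -979 is squarefree and ≠ 1), so x^2 - x + 245 is irreducible over Q. It is the minimal polynomial of α.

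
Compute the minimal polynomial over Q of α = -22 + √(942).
m_α(x) = x^2 + 44x - 458

From α + 22 = √(942), squaring gives (α + 22)^2 = 942, i.e. α^2 + 44α + 484 = 942, so α^2 + 44α - 458 = 0. The discriminant of x^2 + 44x - 458 is (44)^2 - 4·(-458) = 1936 + 1832 = 3768, and 4·(942) is not a perfect square in Q since 942 is squarefree and ≠ 1. Hence x^2 + 44x - 458 is irreducible over Q and is the minimal polynomial of α.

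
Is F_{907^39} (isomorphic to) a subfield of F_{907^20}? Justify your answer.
No: F_{907^39} is not a subfield of F_{907^20}

F_{p^m} embeds in F_{p^n} iff m | n. Here 39 ∤ 20 (since 20 = 0·39 + 20 with remainder 20 ≠ 0), so F_{907^39} is not a subfield of F_{907^20}. Equivalently: if it were, the tower law would give 39 = [F_{907^39}:F_907] dividing [F_{907^20}:F_907] = 20, contradiction.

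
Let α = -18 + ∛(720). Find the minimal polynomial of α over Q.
m_α(x) = x^3 + 54x^2 + 972x + 5112

Set β = α + 18 = ∛(720), so β^3 = 720. Then (α + 18)^3 - 720 = 0, i.e. α is a root of g(x) = (x + 18)^3 - 720 = x^3 + 54x^2 + 972x + 5112. Since g(x) = h(x + 18) where h(x) = x^3 - 720, and h is irreducible over Q (because 720 is not a perfect cube, so h has no rational root, and a monic cubic with no rational root is irreducible), g is also irreducible (irreducibility is preserved under the substitution x → x + 18). Hence m_α(x) = x^3 + 54x^2 + 972x + 5112.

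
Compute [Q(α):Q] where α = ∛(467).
[Q(α):Q] = 3

The minimal polynomial of α is x^3 - 467, irreducible over Q since 467 is not a perfect cube (so x^3 - 467 has no rational root). Hence [Q(α):Q] = deg(m_α) = 3.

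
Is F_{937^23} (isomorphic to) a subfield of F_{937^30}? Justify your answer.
No: F_{937^23} is not a subfield of F_{937^30}

F_{p^m} embeds in F_{p^n} iff m | n. Here 23 ∤ 30 (since 30 = 1·23 + 7 with remainder 7 ≠ 0), so F_{937^23} is not a subfield of F_{937^30}. Equivalently: if it were, the tower law would give 23 = [F_{937^23}:F_937] dividing [F_{937^30}:F_937] = 30, contradiction.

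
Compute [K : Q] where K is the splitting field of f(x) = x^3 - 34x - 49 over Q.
[K : Q] = 6

By the rational root test, any rational root of the monic integer polynomial f(x) = x^3 - 34x - 49 must be an integer dividing the constant term -49, i.e. one of ±{1, 7, 49}. Evaluating: f(1) = -82, f(-1) = -16, f(7) = 56, f(-7) = -154, f(49) = 115934, f(-49) = -116032; none is 0, so f has no rational root and is therefore irreducible over Q (a cubic with no linear factor over a field is irreducible). For an irreducible cubic, the Galois group is A_3 or S_3 according as the discriminant disc(f) = -4a^3 - 27b^2 = -4·(-34)^3 - 27·(-49)^2 = 92389 is or is not a square in Q. Here disc(f) = 92389 is not a perfect square in Q, so the Galois group of f over Q is not contained in A_3 and must be all of S_3. The splitting field has degree |S_3| = 6 over Q, so [K : Q] = 6.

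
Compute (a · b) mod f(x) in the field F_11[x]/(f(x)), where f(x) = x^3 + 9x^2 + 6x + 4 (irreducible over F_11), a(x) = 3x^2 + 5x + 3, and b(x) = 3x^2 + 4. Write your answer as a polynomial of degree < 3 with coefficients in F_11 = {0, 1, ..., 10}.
a · b ≡ 6x + 1 (mod f(x))

Multiply in F_11[x]: a(x)·b(x) = (3x^2 + 5x + 3)·(3x^2 + 4) = 9x^4 + 4x^3 + 10x^2 + 9x + 1. This has degree ≥ 3, so divide by f(x) over F_11: 9x^4 + 4x^3 + 10x^2 + 9x + 1 = (9x)·(x^3 + 9x^2 + 6x + 4) + (6x + 1). Hence a·b ≡ 6x + 1 (mod f). (F_11[x]/(f) is a field with 11^3 = 1331 elements since f is irreducible of degree 3.)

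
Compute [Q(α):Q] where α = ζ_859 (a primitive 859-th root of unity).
[Q(α):Q] = 858

The minimal polynomial of ζ_859 over Q is the 859-th cyclotomic polynomial Φ_859(x), which is irreducible over Q and has degree φ(859) = 858. Hence [Q(α):Q] = φ(859) = 858.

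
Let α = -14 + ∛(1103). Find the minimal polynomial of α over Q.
m_α(x) = x^3 + 42x^2 + 588x + 1641

Set β = α + 14 = ∛(1103), so β^3 = 1103. Then (α + 14)^3 - 1103 = 0, i.e. α is a root of g(x) = (x + 14)^3 - 1103 = x^3 + 42x^2 + 588x + 1641. Since g(x) = h(x + 14) where h(x) = x^3 - 1103, and h is irreducible over Q (because 1103 is not a perfect cube, so h has no rational root, and a monic cubic with no rational root is irreducible), g is also irreducible (irreducibility is preserved under the substitution x → x + 14). Hence m_α(x) = x^3 + 42x^2 + 588x + 1641.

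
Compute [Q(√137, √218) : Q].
[Q(√137, √218) : Q] = 4

[Q(√137):Q] = 2 (min poly x^2 - 137, irreducible since 137 is squarefree > 1). For the top step, suppose √218 ∈ Q(√137), say √218 = c + d√137 with c, d ∈ Q. Squaring: 218 = c^2 + 137d^2 + 2cd√137. Since √137 ∉ Q this forces 2cd = 0. If d = 0 then √218 = c ∈ Q, contradicting 218 squarefree > 1. If c = 0 then 218 = 137d^2, so 137·218 = (137d)^2 is a perfect square in Q — but 137·218 = 29866 is not a perfect square (since 137 and 218 are distinct squarefree integers). Contradiction. Hence √218 ∉ Q(√137), so x^2 - 218 stays irreducible over Q(√137) and [Q(√137, √218) : Q(√137)] = 2. By the tower law, [Q(√137, √218) : Q] = 2 · 2 = 4.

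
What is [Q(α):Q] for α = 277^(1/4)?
[Q(α):Q] = 4

α is a root of x^4 - 277. By Eisenstein's criterion at the prime p = 277 (which divides the constant term 277 but p^2 = 76729 does not, since 277 is squarefree), x^4 - 277 is irreducible over Q. Hence [Q(α):Q] = 4.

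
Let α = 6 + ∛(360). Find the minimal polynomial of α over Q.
m_α(x) = x^3 - 18x^2 + 108x - 576

Set β = α - 6 = ∛(360), so β^3 = 360. Then (α - 6)^3 - 360 = 0, i.e. α is a root of g(x) = (x - 6)^3 - 360 = x^3 - 18x^2 + 108x - 576. Since g(x) = h(x - 6) where h(x) = x^3 - 360, and h is irreducible over Q (because 360 is not a perfect cube, so h has no rational root, and a monic cubic with no rational root is irreducible), g is also irreducible (irreducibility is preserved under the substitution x → x - 6). Hence m_α(x) = x^3 - 18x^2 + 108x - 576.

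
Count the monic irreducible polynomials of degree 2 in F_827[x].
There are 341551 monic irreducible polynomials of degree 2 over F_827

Each element of F_{827^2} that lies in no proper subfield is a root of exactly one monic irreducible of degree 2 over F_827, and each such polynomial has 2 distinct roots in F_{827^2}. By Möbius inversion the count is N_827(2) = (1/2) Σ_{d|2} μ(2/d) · 827^d = (1/2)(μ(2)·827^1 + μ(1)·827^2) = 683102/2 = 341551.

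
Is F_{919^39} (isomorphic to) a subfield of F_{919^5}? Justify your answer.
No: F_{919^39} is not a subfield of F_{919^5}

F_{p^m} embeds in F_{p^n} iff m | n. Here 39 ∤ 5 (since 5 = 0·39 + 5 with remainder 5 ≠ 0), so F_{919^39} is not a subfield of F_{919^5}. Equivalently: if it were, the tower law would give 39 = [F_{919^39}:F_919] dividing [F_{919^5}:F_919] = 5, contradiction.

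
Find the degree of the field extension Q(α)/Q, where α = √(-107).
[Q(α):Q] = 2

[Q(α):Q] equals the degree of the minimal polynomial of α. Here α^2 = -107 and x^2 + 107 is irreducible (d = -107 is squarefree, ≠ 1, hence not a square), so deg(m_α) = 2. Thus [Q(α):Q] = 2.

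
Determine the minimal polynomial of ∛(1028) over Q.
m_α(x) = x^3 - 1028

α satisfies α^3 = 1028, so x^3 - 1028 annihilates α. By the rational root test, a rational root p/q (in lowest terms) of x^3 - 1028 would satisfy p^3 = 1028 q^3, forcing q = 1 and p^3 = 1028; but 1028 is not a perfect cube, contradiction. A monic cubic over Q with no rational root is irreducible (any nontrivial factorization would include a linear factor). Hence x^3 - 1028 is the minimal polynomial of α, and in particular [Q(α):Q] = 3.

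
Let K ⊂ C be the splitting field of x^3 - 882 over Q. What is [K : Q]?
[K : Q] = 6

The roots of x^3 - 882 are ∛882, ω∛882, ω^2∛882 where ω = e^(2πi/3) is a primitive cube root of unity, so K = Q(∛882, ω). Now [Q(∛882):Q] = 3 (since 882 is not a perfect cube, x^3 - 882 is irreducible) and [Q(ω):Q] = 2. Both 2 and 3 divide [K:Q], and [K:Q] ≤ 3·2 = 6, so [K:Q] = 6. (Equivalently: Q(∛882) ⊂ R but ω ∉ R, so [K : Q(∛882)] = 2.)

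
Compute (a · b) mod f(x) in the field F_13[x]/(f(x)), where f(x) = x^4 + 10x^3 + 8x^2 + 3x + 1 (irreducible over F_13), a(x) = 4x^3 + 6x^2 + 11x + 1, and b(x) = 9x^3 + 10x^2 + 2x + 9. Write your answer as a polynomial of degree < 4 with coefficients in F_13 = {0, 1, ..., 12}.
a · b ≡ 2x^3 + 10x^2 + 4x + 5 (mod f(x))

Multiply in F_13[x]: a(x)·b(x) = (4x^3 + 6x^2 + 11x + 1)·(9x^3 + 10x^2 + 2x + 9) = 10x^6 + 3x^5 + 11x^4 + 11x^3 + 8x^2 + 10x + 9. This has degree ≥ 4, so divide by f(x) over F_13: 10x^6 + 3x^5 + 11x^4 + 11x^3 + 8x^2 + 10x + 9 = (10x^2 + 7x + 4)·(x^4 + 10x^3 + 8x^2 + 3x + 1) + (2x^3 + 10x^2 + 4x + 5). Hence a·b ≡ 2x^3 + 10x^2 + 4x + 5 (mod f). (F_13[x]/(f) is a field with 13^4 = 28561 elements since f is irreducible of degree 4.)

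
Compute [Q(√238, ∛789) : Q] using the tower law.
[Q(√238, ∛789) : Q] = 6

Let L = Q(√238, ∛789). Since Q(√238) ⊂ L and [Q(√238):Q] = 2, the tower law gives 2 | [L:Q]. Likewise Q(∛789) ⊂ L with [Q(∛789):Q] = 3 (because 789 is not a perfect cube), so 3 | [L:Q]. As gcd(2,3) = 1, [L:Q] is divisible by 6. Conversely L is generated over Q by √238 and ∛789, so [L:Q] ≤ 2·3 = 6. Therefore [Q(√238, ∛789) : Q] = 6.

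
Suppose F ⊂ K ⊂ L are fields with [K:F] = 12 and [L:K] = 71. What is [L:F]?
[L:F] = 852

The tower law says that for any tower of field extensions F ⊂ K ⊂ L with finite degrees, [L:F] = [L:K] · [K:F]. Here this gives [L:F] = 71 · 12 = 852.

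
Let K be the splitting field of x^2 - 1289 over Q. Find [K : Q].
[K : Q] = 2

f(x) = x^2 - 1289 factors as (x - √1289)(x + √1289). The splitting field is K = Q(√1289). Since 1289 is squarefree and > 1, it is not a perfect square, so x^2 - 1289 is irreducible over Q and [Q(√1289) : Q] = 2. Hence [K : Q] = 2.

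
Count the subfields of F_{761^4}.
F_{761^4} has 3 subfields

The subfields of F_{p^n} are exactly the fields F_{p^d} for d | n (each is the fixed field of the unique index-d subgroup of Gal(F_{p^n}/F_p) ≅ Z/nZ). The divisors of n = 4 are {1, 2, 4}, giving 3 subfields: F_{761^1}, F_{761^2}, F_{761^4}.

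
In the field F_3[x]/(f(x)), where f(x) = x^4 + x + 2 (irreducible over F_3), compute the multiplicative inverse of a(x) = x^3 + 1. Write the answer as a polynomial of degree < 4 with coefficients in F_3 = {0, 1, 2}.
a(x)^(-1) ≡ x (mod f(x))

Since f is irreducible over F_3, F_3[x]/(f) is a field and a(x) ≠ 0 has an inverse. Apply the extended Euclidean algorithm to f(x) and a(x) in F_3[x]: f(x) = (x)·a(x) + (2). The last nonzero remainder is the constant 2 = gcd(f, a) in F_3. Back-substituting through the division chain expresses 2 = s(x)·a(x) + t(x)·f(x) with s(x) ≡ 2x (mod f), so (2x)·a(x) ≡ 2 (mod f). Multiplying by 2^(-1) ≡ 2 in F_3 gives a(x)^(-1) ≡ 2·(2x) ≡ x (mod f). Check: (x^3 + 1)·(x) = x^4 + x ≡ 1 (mod x^4 + x + 2).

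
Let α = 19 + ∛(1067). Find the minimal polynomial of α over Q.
m_α(x) = x^3 - 57x^2 + 1083x - 7926

Set β = α - 19 = ∛(1067), so β^3 = 1067. Then (α - 19)^3 - 1067 = 0, i.e. α is a root of g(x) = (x - 19)^3 - 1067 = x^3 - 57x^2 + 1083x - 7926. Since g(x) = h(x - 19) where h(x) = x^3 - 1067, and h is irreducible over Q (because 1067 is not a perfect cube, so h has no rational root, and a monic cubic with no rational root is irreducible), g is also irreducible (irreducibility is preserved under the substitution x → x - 19). Hence m_α(x) = x^3 - 57x^2 + 1083x - 7926.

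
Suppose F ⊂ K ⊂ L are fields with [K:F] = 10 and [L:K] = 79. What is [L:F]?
[L:F] = 790

The tower law says that for any tower of field extensions F ⊂ K ⊂ L with finite degrees, [L:F] = [L:K] · [K:F]. Here this gives [L:F] = 79 · 10 = 790.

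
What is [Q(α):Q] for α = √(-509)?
[Q(α):Q] = 2

[Q(α):Q] equals the degree of the minimal polynomial of α. Here α^2 = -509 and x^2 + 509 is irreducible (d = -509 is squarefree, ≠ 1, hence not a square), so deg(m_α) = 2. Thus [Q(α):Q] = 2.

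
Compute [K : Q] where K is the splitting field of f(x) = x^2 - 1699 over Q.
[K : Q] = 2

f(x) = x^2 - 1699 factors as (x - √1699)(x + √1699). The splitting field is K = Q(√1699). Since 1699 is squarefree and > 1, it is not a perfect square, so x^2 - 1699 is irreducible over Q and [Q(√1699) : Q] = 2. Hence [K : Q] = 2.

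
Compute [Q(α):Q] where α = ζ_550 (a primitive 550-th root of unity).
[Q(α):Q] = 200

The minimal polynomial of ζ_550 over Q is the 550-th cyclotomic polynomial Φ_550(x), which is irreducible over Q and has degree φ(550) = 200. Hence [Q(α):Q] = φ(550) = 200.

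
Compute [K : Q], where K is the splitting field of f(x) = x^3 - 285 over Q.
[K : Q] = 6

The roots of x^3 - 285 are ∛285, ω∛285, ω^2∛285 where ω = e^(2πi/3) is a primitive cube root of unity, so K = Q(∛285, ω). Now [Q(∛285):Q] = 3 (since 285 is not a perfect cube, x^3 - 285 is irreducible) and [Q(ω):Q] = 2. Both 2 and 3 divide [K:Q], and [K:Q] ≤ 3·2 = 6, so [K:Q] = 6. (Equivalently: Q(∛285) ⊂ R but ω ∉ R, so [K : Q(∛285)] = 2.)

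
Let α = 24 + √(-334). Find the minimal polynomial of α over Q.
m_α(x) = x^2 - 48x + 910

From α - 24 = √(-334), squaring gives (α - 24)^2 = -334, i.e. α^2 - 48α + 576 = -334, so α^2 - 48α + 910 = 0. The discriminant of x^2 - 48x + 910 is (-48)^2 - 4·(910) = 2304 - 3640 = -1336, and 4·(-334) is not a perfect square in Q since -334 is squarefree and ≠ 1. Hence x^2 - 48x + 910 is irreducible over Q and is the minimal polynomial of α.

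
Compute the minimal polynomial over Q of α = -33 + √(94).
m_α(x) = x^2 + 66x + 995

From α + 33 = √(94), squaring gives (α + 33)^2 = 94, i.e. α^2 + 66α + 1089 = 94, so α^2 + 66α + 995 = 0. The discriminant of x^2 + 66x + 995 is (66)^2 - 4·(995) = 4356 - 3980 = 376, and 4·(94) is not a perfect square in Q since 94 is squarefree and ≠ 1. Hence x^2 + 66x + 995 is irreducible over Q and is the minimal polynomial of α.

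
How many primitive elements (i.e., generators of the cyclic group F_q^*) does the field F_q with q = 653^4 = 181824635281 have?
There are φ(181824635280) = 47745884160 primitive elements

F_q^* is cyclic of order q - 1 = 181824635280. A cyclic group of order m has exactly φ(m) generators. Here m = 181824635280 = 2^4 · 3 · 5 · 109 · 163 · 42641, so the number of primitive elements is φ(181824635280) = 47745884160.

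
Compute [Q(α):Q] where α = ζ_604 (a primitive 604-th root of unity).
[Q(α):Q] = 300

The minimal polynomial of ζ_604 over Q is the 604-th cyclotomic polynomial Φ_604(x), which is irreducible over Q and has degree φ(604) = 300. Hence [Q(α):Q] = φ(604) = 300.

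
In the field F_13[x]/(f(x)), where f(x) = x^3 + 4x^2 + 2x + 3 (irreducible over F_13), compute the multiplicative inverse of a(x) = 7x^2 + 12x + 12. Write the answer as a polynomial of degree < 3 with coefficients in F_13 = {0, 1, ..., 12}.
a(x)^(-1) ≡ 10x^2 + 3x (mod f(x))

Since f is irreducible over F_13, F_13[x]/(f) is a field and a(x) ≠ 0 has an inverse. Apply the extended Euclidean algorithm to f(x) and a(x) in F_13[x]: f(x) = (2x + 12)·a(x) + (3x + 2);  a(x) = (11x + 1)·(3x + 2) + (10). The last nonzero remainder is the constant 10 = gcd(f, a) in F_13. Back-substituting through the division chain expresses 10 = s(x)·a(x) + t(x)·f(x) with s(x) ≡ 9x^2 + 4x (mod f), so (9x^2 + 4x)·a(x) ≡ 10 (mod f). Multiplying by 10^(-1) ≡ 4 in F_13 gives a(x)^(-1) ≡ 4·(9x^2 + 4x) ≡ 10x^2 + 3x (mod f). Check: (7x^2 + 12x + 12)·(10x^2 + 3x) = 5x^4 + 11x^3 + 10x ≡ 1 (mod x^3 + 4x^2 + 2x + 3).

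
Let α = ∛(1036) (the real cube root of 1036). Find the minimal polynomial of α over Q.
m_α(x) = x^3 - 1036

α satisfies α^3 = 1036, so x^3 - 1036 annihilates α. By the rational root test, a rational root p/q (in lowest terms) of x^3 - 1036 would satisfy p^3 = 1036 q^3, forcing q = 1 and p^3 = 1036; but 1036 is not a perfect cube, contradiction. A monic cubic over Q with no rational root is irreducible (any nontrivial factorization would include a linear factor). Hence x^3 - 1036 is the minimal polynomial of α, and in particular [Q(α):Q] = 3.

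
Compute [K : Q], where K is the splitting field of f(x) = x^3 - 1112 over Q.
[K : Q] = 6

The roots of x^3 - 1112 are ∛1112, ω∛1112, ω^2∛1112 where ω = e^(2πi/3) is a primitive cube root of unity, so K = Q(∛1112, ω). Now [Q(∛1112):Q] = 3 (since 1112 is not a perfect cube, x^3 - 1112 is irreducible) and [Q(ω):Q] = 2. Both 2 and 3 divide [K:Q], and [K:Q] ≤ 3·2 = 6, so [K:Q] = 6. (Equivalently: Q(∛1112) ⊂ R but ω ∉ R, so [K : Q(∛1112)] = 2.)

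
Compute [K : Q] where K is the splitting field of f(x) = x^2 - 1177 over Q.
[K : Q] = 2

f(x) = x^2 - 1177 factors as (x - √1177)(x + √1177). The splitting field is K = Q(√1177). Since 1177 is squarefree and > 1, it is not a perfect square, so x^2 - 1177 is irreducible over Q and [Q(√1177) : Q] = 2. Hence [K : Q] = 2.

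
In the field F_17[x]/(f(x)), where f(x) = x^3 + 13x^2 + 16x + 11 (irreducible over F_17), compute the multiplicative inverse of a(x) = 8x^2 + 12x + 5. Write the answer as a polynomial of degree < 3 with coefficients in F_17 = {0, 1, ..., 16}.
a(x)^(-1) ≡ 9x^2 + x + 5 (mod f(x))

Since f is irreducible over F_17, F_17[x]/(f) is a field and a(x) ≠ 0 has an inverse. Apply the extended Euclidean algorithm to f(x) and a(x) in F_17[x]: f(x) = (15x + 11)·a(x) + (13x + 7);  a(x) = (15x + 2)·(13x + 7) + (8). The last nonzero remainder is the constant 8 = gcd(f, a) in F_17. Back-substituting through the division chain expresses 8 = s(x)·a(x) + t(x)·f(x) with s(x) ≡ 4x^2 + 8x + 6 (mod f), so (4x^2 + 8x + 6)·a(x) ≡ 8 (mod f). Multiplying by 8^(-1) ≡ 15 in F_17 gives a(x)^(-1) ≡ 15·(4x^2 + 8x + 6) ≡ 9x^2 + x + 5 (mod f). Check: (8x^2 + 12x + 5)·(9x^2 + x + 5) = 4x^4 + 14x^3 + 12x^2 + 14x + 8 ≡ 1 (mod x^3 + 13x^2 + 16x + 11).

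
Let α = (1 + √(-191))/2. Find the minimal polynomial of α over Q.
m_α(x) = x^2 - x + 48

From 2α - 1 = √(-191), squaring gives (2α - 1)^2 = -191, i.e. 4α^2 - 4α + 1 = -191, so α^2 - α + (1 + 191)/4 = 0. Since -191 ≡ 1 (mod 4), (1 + 191)/4 = 48 ∈ Z. The polynomial x^2 - x + 48 has discriminant 1 - 4·(48) = -191, which is not a perfect square in Q (d = -191 is squarefree and ≠ 1), so x^2 - x + 48 is irreducible over Q. It is the minimal polynomial of α.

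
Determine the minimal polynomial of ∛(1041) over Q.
m_α(x) = x^3 - 1041

α satisfies α^3 = 1041, so x^3 - 1041 annihilates α. By the rational root test, a rational root p/q (in lowest terms) of x^3 - 1041 would satisfy p^3 = 1041 q^3, forcing q = 1 and p^3 = 1041; but 1041 is not a perfect cube, contradiction. A monic cubic over Q with no rational root is irreducible (any nontrivial factorization would include a linear factor). Hence x^3 - 1041 is the minimal polynomial of α, and in particular [Q(α):Q] = 3.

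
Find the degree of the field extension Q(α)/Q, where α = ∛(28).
[Q(α):Q] = 3

The minimal polynomial of α is x^3 - 28, irreducible over Q since 28 is not a perfect cube (so x^3 - 28 has no rational root). Hence [Q(α):Q] = deg(m_α) = 3.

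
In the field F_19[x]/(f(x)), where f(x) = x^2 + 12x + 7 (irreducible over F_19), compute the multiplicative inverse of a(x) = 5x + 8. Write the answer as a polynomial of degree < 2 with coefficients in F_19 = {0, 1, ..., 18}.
a(x)^(-1) ≡ 15x + 4 (mod f(x))

Since f is irreducible over F_19, F_19[x]/(f) is a field and a(x) ≠ 0 has an inverse. Apply the extended Euclidean algorithm to f(x) and a(x) in F_19[x]: f(x) = (4x + 15)·a(x) + (1). The last nonzero remainder is the constant 1 = gcd(f, a) in F_19. Back-substituting through the division chain expresses 1 = s(x)·a(x) + t(x)·f(x) with s(x) ≡ 15x + 4 (mod f), so a(x)^(-1) ≡ s(x) = 15x + 4 (mod f). Check: (5x + 8)·(15x + 4) = 18x^2 + 7x + 13 ≡ 1 (mod x^2 + 12x + 7).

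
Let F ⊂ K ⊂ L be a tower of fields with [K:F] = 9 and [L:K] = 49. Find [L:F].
[L:F] = 441

The tower law says that for any tower of field extensions F ⊂ K ⊂ L with finite degrees, [L:F] = [L:K] · [K:F]. Here this gives [L:F] = 49 · 9 = 441.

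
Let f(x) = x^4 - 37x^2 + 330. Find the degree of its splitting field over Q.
[K : Q] = 4

Solving the quadratic in x^2: x^2 = (37 ± √(37^2 - 4·330))/2 = (37 ± √49)/2 = (37 ± 7)/2, giving x^2 = 22 or x^2 = 15. So f(x) = (x^2 - 22)(x^2 - 15) and the roots of f are ±√22, ±√15. Hence the splitting field is K = Q(√22, √15). Since 22 and 15 are distinct squarefree integers > 1, their product 330 is not a perfect square, so √15 ∉ Q(√22). By the tower law [K:Q] = [Q(√22,√15):Q(√22)] · [Q(√22):Q] = 2 · 2 = 4.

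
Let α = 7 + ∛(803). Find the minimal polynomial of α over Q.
m_α(x) = x^3 - 21x^2 + 147x - 1146

Set β = α - 7 = ∛(803), so β^3 = 803. Then (α - 7)^3 - 803 = 0, i.e. α is a root of g(x) = (x - 7)^3 - 803 = x^3 - 21x^2 + 147x - 1146. Since g(x) = h(x - 7) where h(x) = x^3 - 803, and h is irreducible over Q (because 803 is not a perfect cube, so h has no rational root, and a monic cubic with no rational root is irreducible), g is also irreducible (irreducibility is preserved under the substitution x → x - 7). Hence m_α(x) = x^3 - 21x^2 + 147x - 1146.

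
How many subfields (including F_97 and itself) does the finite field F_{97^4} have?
F_{97^4} has 3 subfields

The subfields of F_{p^n} are exactly the fields F_{p^d} for d | n (each is the fixed field of the unique index-d subgroup of Gal(F_{p^n}/F_p) ≅ Z/nZ). The divisors of n = 4 are {1, 2, 4}, giving 3 subfields: F_{97^1}, F_{97^2}, F_{97^4}.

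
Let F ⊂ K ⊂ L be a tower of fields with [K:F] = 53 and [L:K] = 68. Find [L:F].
[L:F] = 3604

The tower law says that for any tower of field extensions F ⊂ K ⊂ L with finite degrees, [L:F] = [L:K] · [K:F]. Here this gives [L:F] = 68 · 53 = 3604.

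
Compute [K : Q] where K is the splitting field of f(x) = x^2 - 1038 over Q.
[K : Q] = 2

f(x) = x^2 - 1038 factors as (x - √1038)(x + √1038). The splitting field is K = Q(√1038). Since 1038 is squarefree and > 1, it is not a perfect square, so x^2 - 1038 is irreducible over Q and [Q(√1038) : Q] = 2. Hence [K : Q] = 2.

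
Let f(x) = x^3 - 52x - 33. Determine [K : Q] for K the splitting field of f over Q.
[K : Q] = 6

By the rational root test, any rational root of the monic integer polynomial f(x) = x^3 - 52x - 33 must be an integer dividing the constant term -33, i.e. one of ±{1, 3, 11, 33}. Evaluating: f(1) = -84, f(-1) = 18, f(3) = -162, f(-3) = 96, f(11) = 726, f(-11) = -792, f(33) = 34188, f(-33) = -34254; none is 0, so f has no rational root and is therefore irreducible over Q (a cubic with no linear factor over a field is irreducible). For an irreducible cubic, the Galois group is A_3 or S_3 according as the discriminant disc(f) = -4a^3 - 27b^2 = -4·(-52)^3 - 27·(-33)^2 = 533029 is or is not a square in Q. Here disc(f) = 533029 is not a perfect square in Q, so the Galois group of f over Q is not contained in A_3 and must be all of S_3. The splitting field has degree |S_3| = 6 over Q, so [K : Q] = 6.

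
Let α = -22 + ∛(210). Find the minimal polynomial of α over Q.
m_α(x) = x^3 + 66x^2 + 1452x + 10438

Set β = α + 22 = ∛(210), so β^3 = 210. Then (α + 22)^3 - 210 = 0, i.e. α is a root of g(x) = (x + 22)^3 - 210 = x^3 + 66x^2 + 1452x + 10438. Since g(x) = h(x + 22) where h(x) = x^3 - 210, and h is irreducible over Q (because 210 is not a perfect cube, so h has no rational root, and a monic cubic with no rational root is irreducible), g is also irreducible (irreducibility is preserved under the substitution x → x + 22). Hence m_α(x) = x^3 + 66x^2 + 1452x + 10438.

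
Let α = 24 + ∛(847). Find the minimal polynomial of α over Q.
m_α(x) = x^3 - 72x^2 + 1728x - 14671

Set β = α - 24 = ∛(847), so β^3 = 847. Then (α - 24)^3 - 847 = 0, i.e. α is a root of g(x) = (x - 24)^3 - 847 = x^3 - 72x^2 + 1728x - 14671. Since g(x) = h(x - 24) where h(x) = x^3 - 847, and h is irreducible over Q (because 847 is not a perfect cube, so h has no rational root, and a monic cubic with no rational root is irreducible), g is also irreducible (irreducibility is preserved under the substitution x → x - 24). Hence m_α(x) = x^3 - 72x^2 + 1728x - 14671.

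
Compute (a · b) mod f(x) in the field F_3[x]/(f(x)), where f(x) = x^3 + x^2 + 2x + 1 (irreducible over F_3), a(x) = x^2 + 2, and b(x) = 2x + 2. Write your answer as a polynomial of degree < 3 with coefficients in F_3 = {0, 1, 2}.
a · b ≡ 2 (mod f(x))

Multiply in F_3[x]: a(x)·b(x) = (x^2 + 2)·(2x + 2) = 2x^3 + 2x^2 + x + 1. This has degree ≥ 3, so divide by f(x) over F_3: 2x^3 + 2x^2 + x + 1 = (2)·(x^3 + x^2 + 2x + 1) + (2). Hence a·b ≡ 2 (mod f). (F_3[x]/(f) is a field with 3^3 = 27 elements since f is irreducible of degree 3.)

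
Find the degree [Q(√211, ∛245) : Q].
[Q(√211, ∛245) : Q] = 6

Let L = Q(√211, ∛245). Since Q(√211) ⊂ L and [Q(√211):Q] = 2, the tower law gives 2 | [L:Q]. Likewise Q(∛245) ⊂ L with [Q(∛245):Q] = 3 (because 245 is not a perfect cube), so 3 | [L:Q]. As gcd(2,3) = 1, [L:Q] is divisible by 6. Conversely L is generated over Q by √211 and ∛245, so [L:Q] ≤ 2·3 = 6. Therefore [Q(√211, ∛245) : Q] = 6.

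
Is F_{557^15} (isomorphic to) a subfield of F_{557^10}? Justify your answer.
No: F_{557^15} is not a subfield of F_{557^10}

F_{p^m} embeds in F_{p^n} iff m | n. Here 15 ∤ 10 (since 10 = 0·15 + 10 with remainder 10 ≠ 0), so F_{557^15} is not a subfield of F_{557^10}. Equivalently: if it were, the tower law would give 15 = [F_{557^15}:F_557] dividing [F_{557^10}:F_557] = 10, contradiction.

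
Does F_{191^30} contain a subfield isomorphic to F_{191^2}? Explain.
Yes: F_{191^2} is a subfield of F_{191^30}

F_{p^m} embeds in F_{p^n} iff m | n (since F_{p^n} is the splitting field of x^(p^n) - x, and F_{p^m} ⊂ F_{p^n} forces p^n to be a power of p^m, i.e. m | n; conversely if m | n then every root of x^(p^m) - x is a root of x^(p^n) - x). Here 2 | 30 (since 30 = 15·2), so F_{191^2} is a subfield of F_{191^30}, and [F_{191^30} : F_{191^2}] = 30/2 = 15.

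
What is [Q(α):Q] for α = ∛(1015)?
[Q(α):Q] = 3

The minimal polynomial of α is x^3 - 1015, irreducible over Q since 1015 is not a perfect cube (so x^3 - 1015 has no rational root). Hence [Q(α):Q] = deg(m_α) = 3.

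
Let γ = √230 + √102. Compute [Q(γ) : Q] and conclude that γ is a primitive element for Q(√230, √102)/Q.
[Q(γ) : Q] = 4 (equivalently, Q(γ) = Q(√230, √102))

Obviously Q(γ) ⊆ Q(√230, √102), and [Q(√230, √102):Q] = 4 (since 230, 102 are distinct squarefree integers > 1 with 23460 not a perfect square). To show equality we compute the minimal polynomial of γ. From γ = √230 + √102: γ^2 = 230 + 2√(23460) + 102 = 332 + 2√(23460), so γ^2 - 332 = 2√(23460); squaring, (γ^2 - 332)^2 = 4·23460, i.e. γ^4 - 664γ^2 + 110224 - 93840 = 0, i.e. γ^4 - 664γ^2 + 16384 = 0. So γ is a root of x^4 - 664x^2 + 16384. This polynomial is irreducible over Q: it has no rational root (each ±√230 ± √102 is irrational), and any factorization into two quadratics over Q would force √(23460) ∈ Q (pairing opposite roots) or √230, √102 ∈ Q (other pairings), all impossible. Hence [Q(γ):Q] = 4 = [Q(√230, √102):Q], so Q(γ) = Q(√230, √102).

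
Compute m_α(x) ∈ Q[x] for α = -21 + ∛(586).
m_α(x) = x^3 + 63x^2 + 1323x + 8675

Set β = α + 21 = ∛(586), so β^3 = 586. Then (α + 21)^3 - 586 = 0, i.e. α is a root of g(x) = (x + 21)^3 - 586 = x^3 + 63x^2 + 1323x + 8675. Since g(x) = h(x + 21) where h(x) = x^3 - 586, and h is irreducible over Q (because 586 is not a perfect cube, so h has no rational root, and a monic cubic with no rational root is irreducible), g is also irreducible (irreducibility is preserved under the substitution x → x + 21). Hence m_α(x) = x^3 + 63x^2 + 1323x + 8675.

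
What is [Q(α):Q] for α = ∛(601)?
[Q(α):Q] = 3

The minimal polynomial of α is x^3 - 601, irreducible over Q since 601 is not a perfect cube (so x^3 - 601 has no rational root). Hence [Q(α):Q] = deg(m_α) = 3.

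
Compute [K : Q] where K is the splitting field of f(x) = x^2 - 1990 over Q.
[K : Q] = 2

f(x) = x^2 - 1990 factors as (x - √1990)(x + √1990). The splitting field is K = Q(√1990). Since 1990 is squarefree and > 1, it is not a perfect square, so x^2 - 1990 is irreducible over Q and [Q(√1990) : Q] = 2. Hence [K : Q] = 2.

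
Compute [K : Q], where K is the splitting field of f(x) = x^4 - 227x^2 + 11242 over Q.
[K : Q] = 4

Solving the quadratic in x^2: x^2 = (227 ± √(227^2 - 4·11242))/2 = (227 ± √6561)/2 = (227 ± 81)/2, giving x^2 = 73 or x^2 = 154. So f(x) = (x^2 - 73)(x^2 - 154) and the roots of f are ±√73, ±√154. Hence the splitting field is K = Q(√73, √154). Since 73 and 154 are distinct squarefree integers > 1, their product 11242 is not a perfect square, so √154 ∉ Q(√73). By the tower law [K:Q] = [Q(√73,√154):Q(√73)] · [Q(√73):Q] = 2 · 2 = 4.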